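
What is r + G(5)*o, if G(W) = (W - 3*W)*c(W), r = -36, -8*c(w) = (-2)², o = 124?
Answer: 584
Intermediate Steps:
c(w) = -½ (c(w) = -⅛*(-2)² = -⅛*4 = -½)
G(W) = W (G(W) = (W - 3*W)*(-½) = -2*W*(-½) = W)
r + G(5)*o = -36 + 5*124 = -36 + 620 = 584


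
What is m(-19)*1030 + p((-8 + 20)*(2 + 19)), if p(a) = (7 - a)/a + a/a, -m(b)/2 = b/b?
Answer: -74159/36 ≈ -2060.0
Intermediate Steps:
m(b) = -2 (m(b) = -2*b/b = -2*1 = -2)
p(a) = 1 + (7 - a)/a (p(a) = (7 - a)/a + 1 = 1 + (7 - a)/a)
m(-19)*1030 + p((-8 + 20)*(2 + 19)) = -2*1030 + 7/(((-8 + 20)*(2 + 19))) = -2060 + 7/((12*21)) = -2060 + 7/252 = -2060 + 7*(1/252) = -2060 + 1/36 = -74159/36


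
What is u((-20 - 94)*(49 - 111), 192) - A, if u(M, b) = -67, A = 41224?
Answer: -41291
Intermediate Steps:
u((-20 - 94)*(49 - 111), 192) - A = -67 - 1*41224 = -67 - 41224 = -41291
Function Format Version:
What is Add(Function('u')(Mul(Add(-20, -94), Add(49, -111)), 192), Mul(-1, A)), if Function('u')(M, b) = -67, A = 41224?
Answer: -41291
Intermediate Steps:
Add(Function('u')(Mul(Add(-20, -94), Add(49, -111)), 192), Mul(-1, A)) = Add(-67, Mul(-1, 41224)) = Add(-67, -41224) = -41291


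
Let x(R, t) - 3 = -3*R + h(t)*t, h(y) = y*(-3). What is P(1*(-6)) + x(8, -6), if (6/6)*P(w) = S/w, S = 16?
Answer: -395/3 ≈ -131.67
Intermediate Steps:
h(y) = -3*y
P(w) = 16/w
x(R, t) = 3 - 3*R - 3*t**2 (x(R, t) = 3 + (-3*R + (-3*t)*t) = 3 + (-3*R - 3*t**2) = 3 - 3*R - 3*t**2)
P(1*(-6)) + x(8, -6) = 16/((1*(-6))) + (3 - 3*8 - 3*(-6)**2) = 16/(-6) + (3 - 24 - 3*36) = 16*(-1/6) + (3 - 24 - 108) = -8/3 - 129 = -395/3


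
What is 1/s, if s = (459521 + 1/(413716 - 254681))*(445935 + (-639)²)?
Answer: 159035/62428962049636416 ≈ 2.5475e-12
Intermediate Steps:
s = 62428962049636416/159035 (s = (459521 + 1/159035)*(445935 + 408321) = (459521 + 1/159035)*854256 = (73079922236/159035)*854256 = 62428962049636416/159035 ≈ 3.9255e+11)
1/s = 1/(62428962049636416/159035) = 159035/62428962049636416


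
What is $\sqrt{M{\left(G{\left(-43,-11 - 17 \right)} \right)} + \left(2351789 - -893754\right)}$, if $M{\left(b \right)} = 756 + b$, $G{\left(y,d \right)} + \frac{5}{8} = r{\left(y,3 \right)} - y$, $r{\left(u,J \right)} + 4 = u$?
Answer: $\frac{3 \sqrt{5771190}}{4} \approx 1801.7$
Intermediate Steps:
$r{\left(u,J \right)} = -4 + u$
$G{\left(y,d \right)} = - \frac{37}{8}$ ($G{\left(y,d \right)} = - \frac{5}{8} + \left(\left(-4 + y\right) - y\right) = - \frac{5}{8} - 4 = - \frac{37}{8}$)
$\sqrt{M{\left(G{\left(-43,-11 - 17 \right)} \right)} + \left(2351789 - -893754\right)} = \sqrt{\left(756 - \frac{37}{8}\right) + \left(2351789 - -893754\right)} = \sqrt{\frac{6011}{8} + \left(2351789 + 893754\right)} = \sqrt{\frac{6011}{8} + 3245543} = \sqrt{\frac{25970355}{8}} = \frac{3 \sqrt{5771190}}{4}$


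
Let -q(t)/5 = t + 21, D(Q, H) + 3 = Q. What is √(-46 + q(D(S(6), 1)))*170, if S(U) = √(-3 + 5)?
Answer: 170*√(-136 - 5*√2) ≈ 2033.4*I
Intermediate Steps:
S(U) = √2
D(Q, H) = -3 + Q
q(t) = -105 - 5*t (q(t) = -5*(t + 21) = -5*(21 + t) = -105 - 5*t)
√(-46 + q(D(S(6), 1)))*170 = √(-46 + (-105 - 5*(-3 + √2)))*170 = √(-46 + (-105 + (15 - 5*√2)))*170 = √(-46 + (-90 - 5*√2))*170 = √(-136 - 5*√2)*170 = 170*√(-136 - 5*√2)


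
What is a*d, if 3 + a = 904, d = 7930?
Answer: 7144930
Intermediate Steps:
a = 901 (a = -3 + 904 = 901)
a*d = 901*7930 = 7144930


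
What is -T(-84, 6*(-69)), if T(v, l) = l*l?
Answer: -171396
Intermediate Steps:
T(v, l) = l**2
-T(-84, 6*(-69)) = -(6*(-69))**2 = -1*(-414)**2 = -1*171396 = -171396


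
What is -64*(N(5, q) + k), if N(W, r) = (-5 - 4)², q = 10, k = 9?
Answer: -5760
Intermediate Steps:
N(W, r) = 81 (N(W, r) = (-9)² = 81)
-64*(N(5, q) + k) = -64*(81 + 9) = -64*90 = -5760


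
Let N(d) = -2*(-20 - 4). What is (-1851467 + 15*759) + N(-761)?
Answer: -1840034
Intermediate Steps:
N(d) = 48 (N(d) = -2*(-24) = 48)
(-1851467 + 15*759) + N(-761) = (-1851467 + 15*759) + 48 = (-1851467 + 11385) + 48 = -1840082 + 48 = -1840034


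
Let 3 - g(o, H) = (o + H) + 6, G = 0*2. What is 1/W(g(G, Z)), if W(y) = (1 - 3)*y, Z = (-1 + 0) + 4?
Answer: 1/12 ≈ 0.083333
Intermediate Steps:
Z = 3 (Z = -1 + 4 = 3)
G = 0
g(o, H) = -3 - H - o (g(o, H) = 3 - ((o + H) + 6) = 3 - ((H + o) + 6) = 3 - (6 + H + o) = 3 + (-6 - H - o) = -3 - H - o)
W(y) = -2*y
1/W(g(G, Z)) = 1/(-2*(-3 - 1*3 - 1*0)) = 1/(-2*(-3 - 3 + 0)) = 1/(-2*(-6)) = 1/12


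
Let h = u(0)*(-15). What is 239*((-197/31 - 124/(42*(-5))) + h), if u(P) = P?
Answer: -4484357/3255 ≈ -1377.7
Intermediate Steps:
h = 0 (h = 0*(-15) = 0)
239*((-197/31 - 124/(42*(-5))) + h) = 239*((-197/31 - 124/(42*(-5))) + 0) = 239*((-197*1/31 - 124/(-210)) + 0) = 239*((-197/31 - 124*(-1/210)) + 0) = 239*((-197/31 + 62/105) + 0) = 239*(-18763/3255 + 0) = 239*(-18763/3255) = -4484357/3255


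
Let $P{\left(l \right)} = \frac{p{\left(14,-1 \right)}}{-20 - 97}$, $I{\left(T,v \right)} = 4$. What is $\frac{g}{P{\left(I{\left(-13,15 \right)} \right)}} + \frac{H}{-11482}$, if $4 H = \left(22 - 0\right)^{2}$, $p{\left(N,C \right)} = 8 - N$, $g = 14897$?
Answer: $\frac{1667711641}{5741} \approx 2.9049 \cdot 10^{5}$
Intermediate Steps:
$H = 121$ ($H = \frac{\left(22 - 0\right)^{2}}{4} = \frac{\left(22 + 0\right)^{2}}{4} = \frac{22^{2}}{4} = \frac{1}{4} \cdot 484 = 121$)
$P{\left(l \right)} = \frac{2}{39}$ ($P{\left(l \right)} = \frac{8 - 14}{-20 - 97} = - \frac{6}{-117} = \left(-6\right) \left(- \frac{1}{117}\right) = \frac{2}{39}$)
$\frac{g}{P{\left(I{\left(-13,15 \right)} \right)}} + \frac{H}{-11482} = \frac{14897}{\frac{2}{39}} + \frac{121}{-11482} = 14897 \cdot \frac{39}{2} + 121 \left(- \frac{1}{11482}\right) = \frac{580983}{2} - \frac{121}{11482} = \frac{1667711641}{5741}$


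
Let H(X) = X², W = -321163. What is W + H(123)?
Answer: -306034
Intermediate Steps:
W + H(123) = -321163 + 123² = -321163 + 15129 = -306034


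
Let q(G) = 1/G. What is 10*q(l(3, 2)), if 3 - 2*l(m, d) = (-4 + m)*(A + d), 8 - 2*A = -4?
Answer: 20/11 ≈ 1.8182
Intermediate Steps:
A = 6 (A = 4 - ½*(-4) = 4 + 2 = 6)
l(m, d) = 3/2 - (-4 + m)*(6 + d)/2
10*q(l(3, 2)) = 10/(27/2 - 3*3 + 2*2 - ½*2*3) = 10/(27/2 - 9 + 4 - 3) = 10/(11/2) = 10*(2/11) = 20/11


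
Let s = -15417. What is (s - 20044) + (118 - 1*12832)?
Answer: -48175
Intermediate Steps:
(s - 20044) + (118 - 1*12832) = (-15417 - 20044) + (118 - 1*12832) = -35461 + (118 - 12832) = -35461 - 12714 = -48175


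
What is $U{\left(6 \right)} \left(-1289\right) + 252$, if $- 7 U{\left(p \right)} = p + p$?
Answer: $\frac{17232}{7} \approx 2461.7$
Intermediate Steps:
$U{\left(p \right)} = - \frac{2 p}{7}$ ($U{\left(p \right)} = - \frac{p + p}{7} = - \frac{2 p}{7}$)
$U{\left(6 \right)} \left(-1289\right) + 252 = \left(- \frac{2}{7}\right) 6 \left(-1289\right) + 252 = \left(- \frac{12}{7}\right) \left(-1289\right) + 252 = \frac{15468}{7} + 252 = \frac{17232}{7}$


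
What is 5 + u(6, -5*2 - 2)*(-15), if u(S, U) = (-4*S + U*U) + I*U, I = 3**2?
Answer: -175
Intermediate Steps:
I = 9
u(S, U) = U**2 - 4*S + 9*U (u(S, U) = (-4*S + U*U) + 9*U = (-4*S + U**2) + 9*U = (U**2 - 4*S) + 9*U = U**2 - 4*S + 9*U)
5 + u(6, -5*2 - 2)*(-15) = 5 + ((-5*2 - 2)**2 - 4*6 + 9*(-5*2 - 2))*(-15) = 5 + ((-10 - 2)**2 - 24 + 9*(-10 - 2))*(-15) = 5 + ((-12)**2 - 24 + 9*(-12))*(-15) = 5 + (144 - 24 - 108)*(-15) = 5 + 12*(-15) = 5 - 180 = -175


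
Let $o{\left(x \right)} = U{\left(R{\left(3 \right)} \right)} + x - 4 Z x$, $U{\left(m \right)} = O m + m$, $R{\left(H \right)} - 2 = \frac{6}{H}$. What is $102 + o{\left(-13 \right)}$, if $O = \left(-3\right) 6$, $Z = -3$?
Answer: $2062$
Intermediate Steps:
$R{\left(H \right)} = 2 + \frac{6}{H}$
$O = -18$
$U{\left(m \right)} = - 17 m$ ($U{\left(m \right)} = - 18 m + m = - 17 m$)
$o{\left(x \right)} = -68 + 12 x^{2}$ ($o{\left(x \right)} = - 17 \left(2 + \frac{6}{3}\right) + x \left(-4\right) \left(-3\right) x = - 17 \left(2 + 6 \cdot \frac{1}{3}\right) + x 12 x = - 17 \left(2 + 2\right) + 12 x^{2} = \left(-17\right) 4 + 12 x^{2} = -68 + 12 x^{2}$)
$102 + o{\left(-13 \right)} = 102 - \left(68 - 12 \left(-13\right)^{2}\right) = 102 + \left(-68 + 12 \cdot 169\right) = 102 + \left(-68 + 2028\right) = 102 + 1960 = 2062$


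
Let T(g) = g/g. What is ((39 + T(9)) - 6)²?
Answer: 1156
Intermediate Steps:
T(g) = 1
((39 + T(9)) - 6)² = ((39 + 1) - 6)² = (40 - 6)² = 34² = 1156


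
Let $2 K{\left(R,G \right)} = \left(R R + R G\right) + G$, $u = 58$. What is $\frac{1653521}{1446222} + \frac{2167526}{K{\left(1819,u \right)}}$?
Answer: $\frac{3971699682595}{1645955381754} \approx 2.413$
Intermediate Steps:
$K{\left(R,G \right)} = \frac{G}{2} + \frac{R^{2}}{2} + \frac{G R}{2}$ ($K{\left(R,G \right)} = \frac{\left(R R + R G\right) + G}{2} = \frac{\left(R^{2} + G R\right) + G}{2} = \frac{G + R^{2} + G R}{2} = \frac{G}{2} + \frac{R^{2}}{2} + \frac{G R}{2}$)
$\frac{1653521}{1446222} + \frac{2167526}{K{\left(1819,u \right)}} = \frac{1653521}{1446222} + \frac{2167526}{\frac{1}{2} \cdot 58 + \frac{1819^{2}}{2} + \frac{1}{2} \cdot 58 \cdot 1819} = 1653521 \cdot \frac{1}{1446222} + \frac{2167526}{29 + \frac{1}{2} \cdot 3308761 + 52751} = \frac{1653521}{1446222} + \frac{2167526}{29 + \frac{3308761}{2} + 52751} = \frac{1653521}{1446222} + \frac{2167526}{\frac{3414321}{2}} = \frac{1653521}{1446222} + 2167526 \cdot \frac{2}{3414321} = \frac{1653521}{1446222} + \frac{4335052}{3414321} = \frac{3971699682595}{1645955381754}$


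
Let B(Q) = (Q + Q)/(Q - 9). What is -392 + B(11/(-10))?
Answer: -39570/101 ≈ -391.78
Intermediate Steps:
B(Q) = 2*Q/(-9 + Q) (B(Q) = (2*Q)/(-9 + Q) = 2*Q/(-9 + Q))
-392 + B(11/(-10)) = -392 + 2*(11/(-10))/(-9 + 11/(-10)) = -392 + 2*(11*(-1/10))/(-9 + 11*(-1/10)) = -392 + 2*(-11/10)/(-9 - 11/10) = -392 + 2*(-11/10)/(-101/10) = -392 + 2*(-11/10)*(-10/101) = -392 + 22/101 = -39570/101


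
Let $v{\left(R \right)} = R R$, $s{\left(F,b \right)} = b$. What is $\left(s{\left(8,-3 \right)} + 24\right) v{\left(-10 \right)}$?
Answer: $2100$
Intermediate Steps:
$v{\left(R \right)} = R^{2}$
$\left(s{\left(8,-3 \right)} + 24\right) v{\left(-10 \right)} = \left(-3 + 24\right) \left(-10\right)^{2} = 21 \cdot 100 = 2100$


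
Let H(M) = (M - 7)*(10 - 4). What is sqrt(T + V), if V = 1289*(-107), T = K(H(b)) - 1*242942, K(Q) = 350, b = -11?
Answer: I*sqrt(380515) ≈ 616.86*I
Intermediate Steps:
H(M) = -42 + 6*M (H(M) = (-7 + M)*6 = -42 + 6*M)
T = -242592 (T = 350 - 1*242942 = 350 - 242942 = -242592)
V = -137923
sqrt(T + V) = sqrt(-242592 - 137923) = sqrt(-380515) = I*sqrt(380515)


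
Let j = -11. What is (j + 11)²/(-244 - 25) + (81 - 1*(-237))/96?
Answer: 53/16 ≈ 3.3125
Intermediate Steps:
(j + 11)²/(-244 - 25) + (81 - 1*(-237))/96 = (-11 + 11)²/(-244 - 25) + (81 - 1*(-237))/96 = 0²/(-269) + (81 + 237)*(1/96) = 0*(-1/269) + 318*(1/96) = 0 + 53/16 = 53/16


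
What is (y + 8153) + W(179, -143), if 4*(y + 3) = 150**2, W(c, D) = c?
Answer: 13954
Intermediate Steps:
y = 5622 (y = -3 + (1/4)*150**2 = -3 + (1/4)*22500 = -3 + 5625 = 5622)
(y + 8153) + W(179, -143) = (5622 + 8153) + 179 = 13775 + 179 = 13954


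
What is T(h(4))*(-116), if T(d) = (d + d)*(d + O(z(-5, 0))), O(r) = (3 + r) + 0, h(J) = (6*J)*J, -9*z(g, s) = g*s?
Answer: -2204928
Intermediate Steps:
z(g, s) = -g*s/9
h(J) = 6*J²
O(r) = 3 + r
T(d) = 2*d*(3 + d) (T(d) = (d + d)*(d + (3 - ⅑*(-5)*0)) = (2*d)*(d + (3 + 0)) = (2*d)*(d + 3) = (2*d)*(3 + d) = 2*d*(3 + d))
T(h(4))*(-116) = (2*(6*4²)*(3 + 6*4²))*(-116) = (2*(6*16)*(3 + 6*16))*(-116) = (2*96*(3 + 96))*(-116) = (2*96*99)*(-116) = 19008*(-116) = -2204928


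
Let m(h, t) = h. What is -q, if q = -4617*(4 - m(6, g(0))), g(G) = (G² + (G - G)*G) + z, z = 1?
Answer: -9234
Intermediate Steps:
g(G) = 1 + G² (g(G) = (G² + (G - G)*G) + 1 = (G² + 0*G) + 1 = (G² + 0) + 1 = G² + 1 = 1 + G²)
q = 9234 (q = -4617*(4 - 1*6) = -4617*(4 - 6) = -4617*(-2) = 9234)
-q = -1*9234 = -9234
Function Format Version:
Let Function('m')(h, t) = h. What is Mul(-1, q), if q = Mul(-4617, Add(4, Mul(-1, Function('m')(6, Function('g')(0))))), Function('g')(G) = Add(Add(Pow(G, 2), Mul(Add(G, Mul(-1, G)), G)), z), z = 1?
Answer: -9234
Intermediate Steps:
Function('g')(G) = Add(1, Pow(G, 2)) (Function('g')(G) = Add(Add(Pow(G, 2), Mul(Add(G, Mul(-1, G)), G)), 1) = Add(Add(Pow(G, 2), Mul(0, G)), 1) = Add(Add(Pow(G, 2), 0), 1) = Add(Pow(G, 2), 1) = Add(1, Pow(G, 2)))
q = 9234 (q = Mul(-4617, Add(4, Mul(-1, 6))) = Mul(-4617, Add(4, -6)) = Mul(-4617, -2) = 9234)
Mul(-1, q) = Mul(-1, 9234) = -9234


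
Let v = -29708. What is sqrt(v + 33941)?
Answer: sqrt(4233) ≈ 65.062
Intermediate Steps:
sqrt(v + 33941) = sqrt(-29708 + 33941) = sqrt(4233)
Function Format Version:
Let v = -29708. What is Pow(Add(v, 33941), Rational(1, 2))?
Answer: Pow(4233, Rational(1, 2)) ≈ 65.062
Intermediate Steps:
Pow(Add(v, 33941), Rational(1, 2)) = Pow(Add(-29708, 33941), Rational(1, 2)) = Pow(4233, Rational(1, 2))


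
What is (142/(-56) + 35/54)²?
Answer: 2036329/571536 ≈ 3.5629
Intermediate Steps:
(142/(-56) + 35/54)² = (142*(-1/56) + 35*(1/54))² = (-71/28 + 35/54)² = (-1427/756)² = 2036329/571536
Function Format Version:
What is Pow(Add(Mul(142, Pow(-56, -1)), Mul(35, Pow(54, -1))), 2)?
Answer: Rational(2036329, 571536) ≈ 3.5629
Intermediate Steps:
Pow(Add(Mul(142, Pow(-56, -1)), Mul(35, Pow(54, -1))), 2) = Pow(Add(Mul(142, Rational(-1, 56)), Mul(35, Rational(1, 54))), 2) = Pow(Add(Rational(-71, 28), Rational(35, 54)), 2) = Pow(Rational(-1427, 756), 2) = Rational(2036329, 571536)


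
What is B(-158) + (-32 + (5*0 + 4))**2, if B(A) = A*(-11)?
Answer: 2522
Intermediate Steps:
B(A) = -11*A
B(-158) + (-32 + (5*0 + 4))**2 = -11*(-158) + (-32 + (5*0 + 4))**2 = 1738 + (-32 + (0 + 4))**2 = 1738 + (-32 + 4)**2 = 1738 + (-28)**2 = 1738 + 784 = 2522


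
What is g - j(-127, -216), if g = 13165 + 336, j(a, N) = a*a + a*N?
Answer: -30060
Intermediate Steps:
j(a, N) = a² + N*a
g = 13501
g - j(-127, -216) = 13501 - (-127)*(-216 - 127) = 13501 - (-127)*(-343) = 13501 - 1*43561 = 13501 - 43561 = -30060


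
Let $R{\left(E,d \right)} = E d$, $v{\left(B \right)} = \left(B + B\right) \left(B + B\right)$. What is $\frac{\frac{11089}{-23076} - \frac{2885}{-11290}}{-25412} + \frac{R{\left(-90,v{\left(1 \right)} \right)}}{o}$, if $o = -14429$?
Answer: $\frac{238423971480875}{9552775077373392} \approx 0.024959$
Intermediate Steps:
$v{\left(B \right)} = 4 B^{2}$ ($v{\left(B \right)} = 2 B 2 B = 4 B^{2}$)
$\frac{\frac{11089}{-23076} - \frac{2885}{-11290}}{-25412} + \frac{R{\left(-90,v{\left(1 \right)} \right)}}{o} = \frac{\frac{11089}{-23076} - \frac{2885}{-11290}}{-25412} + \frac{\left(-90\right) 4 \cdot 1^{2}}{-14429} = \left(11089 \left(- \frac{1}{23076}\right) - - \frac{577}{2258}\right) \left(- \frac{1}{25412}\right) + - 90 \cdot 4 \cdot 1 \left(- \frac{1}{14429}\right) = \left(- \frac{11089}{23076} + \frac{577}{2258}\right) \left(- \frac{1}{25412}\right) + \left(-90\right) 4 \left(- \frac{1}{14429}\right) = \left(- \frac{5862055}{26052804}\right) \left(- \frac{1}{25412}\right) - - \frac{360}{14429} = \frac{5862055}{662053855248} + \frac{360}{14429} = \frac{238423971480875}{9552775077373392}$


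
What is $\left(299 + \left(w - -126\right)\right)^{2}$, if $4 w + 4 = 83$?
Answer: $\frac{3164841}{16} \approx 1.978 \cdot 10^{5}$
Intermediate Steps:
$w = \frac{79}{4}$ ($w = -1 + \frac{1}{4} \cdot 83 = -1 + \frac{83}{4} = \frac{79}{4} \approx 19.75$)
$\left(299 + \left(w - -126\right)\right)^{2} = \left(299 + \left(\frac{79}{4} - -126\right)\right)^{2} = \left(299 + \left(\frac{79}{4} + 126\right)\right)^{2} = \left(299 + \frac{583}{4}\right)^{2} = \left(\frac{1779}{4}\right)^{2} = \frac{3164841}{16}$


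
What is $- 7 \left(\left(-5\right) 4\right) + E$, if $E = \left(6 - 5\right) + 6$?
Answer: $147$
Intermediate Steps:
$E = 7$ ($E = 1 + 6 = 7$)
$- 7 \left(\left(-5\right) 4\right) + E = - 7 \left(\left(-5\right) 4\right) + 7 = \left(-7\right) \left(-20\right) + 7 = 140 + 7 = 147$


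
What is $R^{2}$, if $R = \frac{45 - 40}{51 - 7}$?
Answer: $\frac{25}{1936} \approx 0.012913$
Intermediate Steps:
$R = \frac{5}{44} \approx 0.11364$
$R^{2} = \left(\frac{5}{44}\right)^{2} = \frac{25}{1936}$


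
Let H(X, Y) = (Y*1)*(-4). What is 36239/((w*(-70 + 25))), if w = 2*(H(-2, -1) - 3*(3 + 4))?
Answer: 36239/1530 ≈ 23.686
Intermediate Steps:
H(X, Y) = -4*Y (H(X, Y) = Y*(-4) = -4*Y)
w = -34 (w = 2*(-4*(-1) - 3*(3 + 4)) = 2*(4 - 3*7) = 2*(4 - 21) = 2*(-17) = -34)
36239/((w*(-70 + 25))) = 36239/((-34*(-70 + 25))) = 36239/((-34*(-45))) = 36239/1530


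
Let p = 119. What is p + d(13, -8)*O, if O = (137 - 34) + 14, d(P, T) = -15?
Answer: -1636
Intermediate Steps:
O = 117 (O = 103 + 14 = 117)
p + d(13, -8)*O = 119 - 15*117 = 119 - 1755 = -1636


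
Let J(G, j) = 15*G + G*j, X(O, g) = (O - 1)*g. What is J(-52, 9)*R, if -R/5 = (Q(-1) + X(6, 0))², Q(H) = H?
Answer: 6240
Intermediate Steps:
X(O, g) = g*(-1 + O) (X(O, g) = (-1 + O)*g = g*(-1 + O))
R = -5 (R = -5*(-1 + 0*(-1 + 6))² = -5*(-1 + 0*5)² = -5*(-1 + 0)² = -5*(-1)² = -5*1 = -5)
J(-52, 9)*R = -52*(15 + 9)*(-5) = -52*24*(-5) = -1248*(-5) = 6240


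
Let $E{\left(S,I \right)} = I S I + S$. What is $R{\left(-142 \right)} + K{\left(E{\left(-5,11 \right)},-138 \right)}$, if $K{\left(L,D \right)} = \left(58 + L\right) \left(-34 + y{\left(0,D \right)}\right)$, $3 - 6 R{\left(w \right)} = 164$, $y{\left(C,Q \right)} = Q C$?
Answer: $\frac{112447}{6} \approx 18741.0$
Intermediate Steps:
$y{\left(C,Q \right)} = C Q$
$R{\left(w \right)} = - \frac{161}{6}$ ($R{\left(w \right)} = \frac{1}{2} - \frac{82}{3} = - \frac{161}{6}$)
$E{\left(S,I \right)} = S + S I^{2}$ ($E{\left(S,I \right)} = S I^{2} + S = S + S I^{2}$)
$K{\left(L,D \right)} = -1972 - 34 L$ ($K{\left(L,D \right)} = \left(58 + L\right) \left(-34 + 0 D\right) = \left(58 + L\right) \left(-34 + 0\right) = \left(58 + L\right) \left(-34\right) = -1972 - 34 L$)
$R{\left(-142 \right)} + K{\left(E{\left(-5,11 \right)},-138 \right)} = - \frac{161}{6} - \left(1972 + 34 \left(- 5 \left(1 + 11^{2}\right)\right)\right) = - \frac{161}{6} - \left(1972 + 34 \left(- 5 \left(1 + 121\right)\right)\right) = - \frac{161}{6} - \left(1972 + 34 \left(\left(-5\right) 122\right)\right) = - \frac{161}{6} - -18768 = - \frac{161}{6} + \left(-1972 + 20740\right) = - \frac{161}{6} + 18768 = \frac{112447}{6}$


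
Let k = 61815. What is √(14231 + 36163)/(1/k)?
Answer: 61815*√50394 ≈ 1.3877e+7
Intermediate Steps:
√(14231 + 36163)/(1/k) = √(14231 + 36163)/(1/61815) = √50394/(1/61815) = √50394*61815 = 61815*√50394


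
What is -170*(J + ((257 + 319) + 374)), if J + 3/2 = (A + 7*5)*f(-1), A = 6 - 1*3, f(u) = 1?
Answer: -167705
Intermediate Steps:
A = 3 (A = 6 - 3 = 3)
J = 73/2 (J = -3/2 + (3 + 7*5)*1 = -3/2 + (3 + 35)*1 = -3/2 + 38*1 = -3/2 + 38 = 73/2 ≈ 36.500)
-170*(J + ((257 + 319) + 374)) = -170*(73/2 + ((257 + 319) + 374)) = -170*(73/2 + (576 + 374)) = -170*(73/2 + 950) = -170*1973/2 = -167705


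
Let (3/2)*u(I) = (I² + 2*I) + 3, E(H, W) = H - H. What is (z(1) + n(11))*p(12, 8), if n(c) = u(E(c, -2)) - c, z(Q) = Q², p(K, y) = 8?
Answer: -64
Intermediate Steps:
E(H, W) = 0
u(I) = 2 + 2*I²/3 + 4*I/3 (u(I) = 2*((I² + 2*I) + 3)/3 = 2*(3 + I² + 2*I)/3 = 2 + 2*I²/3 + 4*I/3)
n(c) = 2 - c (n(c) = (2 + (⅔)*0² + (4/3)*0) - c = (2 + (⅔)*0 + 0) - c = (2 + 0 + 0) - c = 2 - c)
(z(1) + n(11))*p(12, 8) = (1² + (2 - 1*11))*8 = (1 + (2 - 11))*8 = (1 - 9)*8 = -8*8 = -64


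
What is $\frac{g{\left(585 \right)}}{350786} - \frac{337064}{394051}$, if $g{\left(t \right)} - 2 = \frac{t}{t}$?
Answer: $- \frac{16890878593}{19746796298} \approx -0.85537$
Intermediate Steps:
$g{\left(t \right)} = 3$ ($g{\left(t \right)} = 2 + \frac{t}{t} = 2 + 1 = 3$)
$\frac{g{\left(585 \right)}}{350786} - \frac{337064}{394051} = \frac{3}{350786} - \frac{337064}{394051} = 3 \cdot \frac{1}{350786} - \frac{48152}{56293} = \frac{3}{350786} - \frac{48152}{56293} = - \frac{16890878593}{19746796298}$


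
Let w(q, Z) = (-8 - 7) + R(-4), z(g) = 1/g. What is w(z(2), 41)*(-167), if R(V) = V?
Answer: 3173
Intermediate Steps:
z(g) = 1/g
w(q, Z) = -19 (w(q, Z) = (-8 - 7) - 4 = -15 - 4 = -19)
w(z(2), 41)*(-167) = -19*(-167) = 3173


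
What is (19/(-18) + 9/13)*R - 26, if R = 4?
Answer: -3212/117 ≈ -27.453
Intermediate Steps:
(19/(-18) + 9/13)*R - 26 = (19/(-18) + 9/13)*4 - 26 = (19*(-1/18) + 9*(1/13))*4 - 26 = (-19/18 + 9/13)*4 - 26 = -85/234*4 - 26 = -170/117 - 26 = -3212/117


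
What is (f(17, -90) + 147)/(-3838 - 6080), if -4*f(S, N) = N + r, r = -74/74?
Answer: -679/39672 ≈ -0.017115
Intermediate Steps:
r = -1 (r = -74*1/74 = -1)
f(S, N) = 1/4 - N/4 (f(S, N) = -(N - 1)/4 = -(-1 + N)/4 = 1/4 - N/4)
(f(17, -90) + 147)/(-3838 - 6080) = ((1/4 - 1/4*(-90)) + 147)/(-3838 - 6080) = ((1/4 + 45/2) + 147)/(-9918) = (91/4 + 147)*(-1/9918) = (679/4)*(-1/9918) = -679/39672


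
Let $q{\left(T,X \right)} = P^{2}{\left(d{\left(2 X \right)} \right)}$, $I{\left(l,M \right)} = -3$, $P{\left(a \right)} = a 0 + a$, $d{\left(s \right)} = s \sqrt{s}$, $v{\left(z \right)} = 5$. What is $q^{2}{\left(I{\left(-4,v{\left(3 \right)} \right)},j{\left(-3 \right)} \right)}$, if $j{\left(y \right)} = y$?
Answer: $46656$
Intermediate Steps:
$d{\left(s \right)} = s^{\frac{3}{2}}$
$P{\left(a \right)} = a$ ($P{\left(a \right)} = 0 + a = a$)
$q{\left(T,X \right)} = 8 X^{3}$ ($q{\left(T,X \right)} = \left(\left(2 X\right)^{\frac{3}{2}}\right)^{2} = \left(2 \sqrt{2} X^{\frac{3}{2}}\right)^{2} = 8 X^{3}$)
$q^{2}{\left(I{\left(-4,v{\left(3 \right)} \right)},j{\left(-3 \right)} \right)} = \left(8 \left(-3\right)^{3}\right)^{2} = \left(8 \left(-27\right)\right)^{2} = \left(-216\right)^{2} = 46656$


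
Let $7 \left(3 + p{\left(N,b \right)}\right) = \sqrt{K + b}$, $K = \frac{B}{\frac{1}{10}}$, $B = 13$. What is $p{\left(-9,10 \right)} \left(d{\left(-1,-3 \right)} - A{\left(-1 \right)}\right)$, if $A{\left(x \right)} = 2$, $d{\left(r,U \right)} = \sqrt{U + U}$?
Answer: $\frac{\left(2 - i \sqrt{6}\right) \left(21 - 2 \sqrt{35}\right)}{7} \approx 2.6194 - 3.2081 i$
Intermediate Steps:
$d{\left(r,U \right)} = \sqrt{2} \sqrt{U}$ ($d{\left(r,U \right)} = \sqrt{2 U} = \sqrt{2} \sqrt{U}$)
$K = 130$ ($K = \frac{13}{\frac{1}{10}} = 13 \frac{1}{\frac{1}{10}} = 13 \cdot 10 = 130$)
$p{\left(N,b \right)} = -3 + \frac{\sqrt{130 + b}}{7}$
$p{\left(-9,10 \right)} \left(d{\left(-1,-3 \right)} - A{\left(-1 \right)}\right) = \left(-3 + \frac{\sqrt{130 + 10}}{7}\right) \left(\sqrt{2} \sqrt{-3} - 2\right) = \left(-3 + \frac{\sqrt{140}}{7}\right) \left(\sqrt{2} i \sqrt{3} - 2\right) = \left(-3 + \frac{2 \sqrt{35}}{7}\right) \left(i \sqrt{6} - 2\right) = \left(-3 + \frac{2 \sqrt{35}}{7}\right) \left(-2 + i \sqrt{6}\right)$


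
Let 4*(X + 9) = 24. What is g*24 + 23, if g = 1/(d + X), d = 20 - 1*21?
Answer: 17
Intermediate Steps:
X = -3 (X = -9 + (¼)*24 = -9 + 6 = -3)
d = -1 (d = 20 - 21 = -1)
g = -¼ (g = 1/(-1 - 3) = 1/(-4) = -¼ ≈ -0.25000)
g*24 + 23 = -¼*24 + 23 = -6 + 23 = 17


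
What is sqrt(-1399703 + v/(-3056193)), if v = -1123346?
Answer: I*sqrt(29645497522987309)/145533 ≈ 1183.1*I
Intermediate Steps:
sqrt(-1399703 + v/(-3056193)) = sqrt(-1399703 - 1123346/(-3056193)) = sqrt(-1399703 - 1123346*(-1/3056193)) = sqrt(-1399703 + 160478/436599) = sqrt(-611108769619/436599) = I*sqrt(29645497522987309)/145533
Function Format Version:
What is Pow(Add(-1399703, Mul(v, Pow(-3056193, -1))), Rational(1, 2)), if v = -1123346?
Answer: Mul(Rational(1, 145533), I, Pow(29645497522987309, Rational(1, 2))) ≈ Mul(1183.1, I)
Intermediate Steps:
Pow(Add(-1399703, Mul(v, Pow(-3056193, -1))), Rational(1, 2)) = Pow(Add(-1399703, Mul(-1123346, Pow(-3056193, -1))), Rational(1, 2)) = Pow(Add(-1399703, Mul(-1123346, Rational(-1, 3056193))), Rational(1, 2)) = Pow(Add(-1399703, Rational(160478, 436599)), Rational(1, 2)) = Pow(Rational(-611108769619, 436599), Rational(1, 2)) = Mul(Rational(1, 145533), I, Pow(29645497522987309, Rational(1, 2)))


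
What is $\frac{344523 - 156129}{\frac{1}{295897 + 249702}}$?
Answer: $102787578006$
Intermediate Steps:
$\frac{344523 - 156129}{\frac{1}{295897 + 249702}} = \frac{188394}{\frac{1}{545599}} = 188394 \frac{1}{\frac{1}{545599}} = 188394 \cdot 545599 = 102787578006$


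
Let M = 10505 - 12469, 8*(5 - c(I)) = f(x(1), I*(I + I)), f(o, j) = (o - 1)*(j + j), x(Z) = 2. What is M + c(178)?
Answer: -17801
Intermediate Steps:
f(o, j) = 2*j*(-1 + o) (f(o, j) = (-1 + o)*(2*j) = 2*j*(-1 + o))
c(I) = 5 - I²/2 (c(I) = 5 - I*(I + I)*(-1 + 2)/4 = 5 - I*(2*I)/4 = 5 - 2*I²/4 = 5 - I²/2)
M = -1964
M + c(178) = -1964 + (5 - ½*178²) = -1964 + (5 - ½*31684) = -1964 + (5 - 15842) = -1964 - 15837 = -17801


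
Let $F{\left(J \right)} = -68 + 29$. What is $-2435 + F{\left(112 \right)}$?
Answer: $-2474$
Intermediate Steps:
$F{\left(J \right)} = -39$
$-2435 + F{\left(112 \right)} = -2435 - 39 = -2474$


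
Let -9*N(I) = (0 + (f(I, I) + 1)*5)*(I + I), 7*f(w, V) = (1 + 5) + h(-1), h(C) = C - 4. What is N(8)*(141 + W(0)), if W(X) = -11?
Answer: -83200/63 ≈ -1320.6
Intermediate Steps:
h(C) = -4 + C
f(w, V) = ⅐ (f(w, V) = ((1 + 5) + (-4 - 1))/7 = (6 - 5)/7 = (⅐)*1 = ⅐)
N(I) = -80*I/63 (N(I) = -(0 + (⅐ + 1)*5)*(I + I)/9 = -(0 + (8/7)*5)*2*I/9 = -(0 + 40/7)*2*I/9 = -40*2*I/63 = -80*I/63)
N(8)*(141 + W(0)) = (-80/63*8)*(141 - 11) = -640/63*130 = -83200/63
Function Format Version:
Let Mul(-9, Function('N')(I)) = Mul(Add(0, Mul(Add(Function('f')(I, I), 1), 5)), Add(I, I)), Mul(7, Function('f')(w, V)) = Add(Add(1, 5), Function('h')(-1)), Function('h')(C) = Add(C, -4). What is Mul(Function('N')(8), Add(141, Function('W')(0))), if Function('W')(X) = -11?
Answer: Rational(-83200, 63) ≈ -1320.6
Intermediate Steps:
Function('h')(C) = Add(-4, C)
Function('f')(w, V) = Rational(1, 7) (Function('f')(w, V) = Mul(Rational(1, 7), Add(Add(1, 5), Add(-4, -1))) = Mul(Rational(1, 7), Add(6, -5)) = Mul(Rational(1, 7), 1) = Rational(1, 7))
Function('N')(I) = Mul(Rational(-80, 63), I) (Function('N')(I) = Mul(Rational(-1, 9), Mul(Add(0, Mul(Add(Rational(1, 7), 1), 5)), Add(I, I))) = Mul(Rational(-1, 9), Mul(Add(0, Mul(Rational(8, 7), 5)), Mul(2, I))) = Mul(Rational(-1, 9), Mul(Add(0, Rational(40, 7)), Mul(2, I))) = Mul(Rational(-1, 9), Mul(Rational(40, 7), Mul(2, I))) = Mul(Rational(-1, 9), Mul(Rational(80, 7), I)) = Mul(Rational(-80, 63), I))
Mul(Function('N')(8), Add(141, Function('W')(0))) = Mul(Mul(Rational(-80, 63), 8), Add(141, -11)) = Mul(Rational(-640, 63), 130) = Rational(-83200, 63)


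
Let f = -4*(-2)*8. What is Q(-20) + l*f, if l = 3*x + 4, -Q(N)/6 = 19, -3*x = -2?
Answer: 270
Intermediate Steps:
x = 2/3 (x = -1/3*(-2) = 2/3 ≈ 0.66667)
Q(N) = -114 (Q(N) = -6*19 = -114)
f = 64 (f = 8*8 = 64)
l = 6 (l = 3*(2/3) + 4 = 2 + 4 = 6)
Q(-20) + l*f = -114 + 6*64 = -114 + 384 = 270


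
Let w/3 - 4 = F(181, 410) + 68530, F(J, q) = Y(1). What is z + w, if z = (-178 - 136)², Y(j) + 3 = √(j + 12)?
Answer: 304189 + 3*√13 ≈ 3.0420e+5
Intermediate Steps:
Y(j) = -3 + √(12 + j) (Y(j) = -3 + √(j + 12) = -3 + √(12 + j))
F(J, q) = -3 + √13 (F(J, q) = -3 + √(12 + 1) = -3 + √13)
z = 98596 (z = (-314)² = 98596)
w = 205593 + 3*√13 (w = 12 + 3*((-3 + √13) + 68530) = 12 + 3*(68527 + √13) = 12 + (205581 + 3*√13) = 205593 + 3*√13 ≈ 2.0560e+5)
z + w = 98596 + (205593 + 3*√13) = 304189 + 3*√13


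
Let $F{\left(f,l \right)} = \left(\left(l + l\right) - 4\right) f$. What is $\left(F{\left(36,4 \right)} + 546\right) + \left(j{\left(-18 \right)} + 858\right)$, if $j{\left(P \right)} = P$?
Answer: $1530$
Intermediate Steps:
$F{\left(f,l \right)} = f \left(-4 + 2 l\right)$ ($F{\left(f,l \right)} = \left(2 l - 4\right) f = \left(-4 + 2 l\right) f = f \left(-4 + 2 l\right)$)
$\left(F{\left(36,4 \right)} + 546\right) + \left(j{\left(-18 \right)} + 858\right) = \left(2 \cdot 36 \left(-2 + 4\right) + 546\right) + \left(-18 + 858\right) = \left(2 \cdot 36 \cdot 2 + 546\right) + 840 = \left(144 + 546\right) + 840 = 690 + 840 = 1530$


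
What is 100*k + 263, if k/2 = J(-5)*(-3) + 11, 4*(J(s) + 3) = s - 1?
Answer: 5163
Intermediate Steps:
J(s) = -13/4 + s/4 (J(s) = -3 + (s - 1)/4 = -3 + (-1 + s)/4 = -3 + (-¼ + s/4) = -13/4 + s/4)
k = 49 (k = 2*((-13/4 + (¼)*(-5))*(-3) + 11) = 2*((-13/4 - 5/4)*(-3) + 11) = 2*(-9/2*(-3) + 11) = 2*(27/2 + 11) = 2*(49/2) = 49)
100*k + 263 = 100*49 + 263 = 4900 + 263 = 5163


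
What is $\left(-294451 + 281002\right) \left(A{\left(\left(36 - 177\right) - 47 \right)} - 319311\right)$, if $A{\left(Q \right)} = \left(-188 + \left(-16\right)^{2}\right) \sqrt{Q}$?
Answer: $4294413639 - 1829064 i \sqrt{47} \approx 4.2944 \cdot 10^{9} - 1.2539 \cdot 10^{7} i$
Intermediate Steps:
$A{\left(Q \right)} = 68 \sqrt{Q}$ ($A{\left(Q \right)} = \left(-188 + 256\right) \sqrt{Q} = 68 \sqrt{Q}$)
$\left(-294451 + 281002\right) \left(A{\left(\left(36 - 177\right) - 47 \right)} - 319311\right) = \left(-294451 + 281002\right) \left(68 \sqrt{\left(36 - 177\right) - 47} - 319311\right) = - 13449 \left(68 \sqrt{-141 - 47} - 319311\right) = - 13449 \left(68 \sqrt{-188} - 319311\right) = - 13449 \left(68 \cdot 2 i \sqrt{47} - 319311\right) = - 13449 \left(136 i \sqrt{47} - 319311\right) = - 13449 \left(-319311 + 136 i \sqrt{47}\right) = 4294413639 - 1829064 i \sqrt{47}$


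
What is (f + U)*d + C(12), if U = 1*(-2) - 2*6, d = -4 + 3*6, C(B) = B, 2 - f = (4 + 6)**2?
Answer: -1556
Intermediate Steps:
f = -98 (f = 2 - (4 + 6)**2 = 2 - 1*10**2 = 2 - 1*100 = 2 - 100 = -98)
d = 14 (d = -4 + 18 = 14)
U = -14 (U = -2 - 12 = -14)
(f + U)*d + C(12) = (-98 - 14)*14 + 12 = -112*14 + 12 = -1568 + 12 = -1556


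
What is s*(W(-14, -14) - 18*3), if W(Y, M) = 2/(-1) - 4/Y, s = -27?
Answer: 10530/7 ≈ 1504.3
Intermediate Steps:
W(Y, M) = -2 - 4/Y (W(Y, M) = 2*(-1) - 4/Y = -2 - 4/Y)
s*(W(-14, -14) - 18*3) = -27*((-2 - 4/(-14)) - 18*3) = -27*((-2 - 4*(-1/14)) - 54) = -27*((-2 + 2/7) - 54) = -27*(-12/7 - 54) = -27*(-390/7) = 10530/7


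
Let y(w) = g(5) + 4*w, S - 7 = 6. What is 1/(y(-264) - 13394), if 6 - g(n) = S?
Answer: -1/14457 ≈ -6.9171e-5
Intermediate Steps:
S = 13 (S = 7 + 6 = 13)
g(n) = -7 (g(n) = 6 - 1*13 = 6 - 13 = -7)
y(w) = -7 + 4*w
1/(y(-264) - 13394) = 1/((-7 + 4*(-264)) - 13394) = 1/((-7 - 1056) - 13394) = 1/(-1063 - 13394) = 1/(-14457) = -1/14457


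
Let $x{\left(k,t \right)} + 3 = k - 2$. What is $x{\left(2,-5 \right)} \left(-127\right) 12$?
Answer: $4572$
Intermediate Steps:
$x{\left(k,t \right)} = -5 + k$ ($x{\left(k,t \right)} = -3 + \left(k - 2\right) = -3 + \left(-2 + k\right) = -5 + k$)
$x{\left(2,-5 \right)} \left(-127\right) 12 = \left(-5 + 2\right) \left(-127\right) 12 = \left(-3\right) \left(-127\right) 12 = 381 \cdot 12 = 4572$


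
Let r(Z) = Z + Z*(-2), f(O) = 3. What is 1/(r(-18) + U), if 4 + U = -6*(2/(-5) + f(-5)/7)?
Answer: 35/484 ≈ 0.072314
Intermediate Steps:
r(Z) = -Z (r(Z) = Z - 2*Z = -Z)
U = -146/35 (U = -4 - 6*(2/(-5) + 3/7) = -4 - 6*(2*(-⅕) + 3*(⅐)) = -4 - 6*(-⅖ + 3/7) = -4 - 6*1/35 = -4 - 6/35 = -146/35 ≈ -4.1714)
1/(r(-18) + U) = 1/(-1*(-18) - 146/35) = 1/(18 - 146/35) = 1/(484/35) = 35/484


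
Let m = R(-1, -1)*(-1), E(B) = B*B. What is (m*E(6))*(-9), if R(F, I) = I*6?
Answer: -1944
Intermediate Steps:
E(B) = B**2
R(F, I) = 6*I
m = 6 (m = (6*(-1))*(-1) = -6*(-1) = 6)
(m*E(6))*(-9) = (6*6**2)*(-9) = (6*36)*(-9) = 216*(-9) = -1944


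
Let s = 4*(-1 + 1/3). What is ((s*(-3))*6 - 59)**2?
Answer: 121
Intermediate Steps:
s = -8/3 (s = 4*(-1 + 1/3) = 4*(-2/3) = -8/3 ≈ -2.6667)
((s*(-3))*6 - 59)**2 = (-8/3*(-3)*6 - 59)**2 = (8*6 - 59)**2 = (48 - 59)**2 = (-11)**2 = 121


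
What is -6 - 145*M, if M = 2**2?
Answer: -586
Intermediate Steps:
M = 4
-6 - 145*M = -6 - 145*4 = -6 - 580 = -586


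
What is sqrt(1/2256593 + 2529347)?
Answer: 2*sqrt(3219992765934837949)/2256593 ≈ 1590.4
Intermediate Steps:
sqrt(1/2256593 + 2529347) = sqrt(5707706734772/2256593) = 2*sqrt(3219992765934837949)/2256593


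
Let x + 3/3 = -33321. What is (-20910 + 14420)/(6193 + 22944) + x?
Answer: -970909604/29137 ≈ -33322.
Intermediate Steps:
x = -33322 (x = -1 - 33321 = -33322)
(-20910 + 14420)/(6193 + 22944) + x = (-20910 + 14420)/(6193 + 22944) - 33322 = -6490/29137 - 33322 = -970909604/29137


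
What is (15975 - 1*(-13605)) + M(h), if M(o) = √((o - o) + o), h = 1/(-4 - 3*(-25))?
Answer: 29580 + √71/71 ≈ 29580.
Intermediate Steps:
h = 1/71 (h = 1/(-4 + 75) = 1/71 ≈ 0.014085)
M(o) = √o (M(o) = √(0 + o) = √o)
(15975 - 1*(-13605)) + M(h) = (15975 - 1*(-13605)) + √(1/71) = (15975 + 13605) + √71/71 = 29580 + √71/71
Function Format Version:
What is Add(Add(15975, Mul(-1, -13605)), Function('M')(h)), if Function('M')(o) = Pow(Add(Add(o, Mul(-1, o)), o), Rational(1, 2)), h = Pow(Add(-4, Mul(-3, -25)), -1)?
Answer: Add(29580, Mul(Rational(1, 71), Pow(71, Rational(1, 2)))) ≈ 29580.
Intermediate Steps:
h = Rational(1, 71) (h = Pow(Add(-4, 75), -1) = Pow(71, -1) = Rational(1, 71) ≈ 0.014085)
Function('M')(o) = Pow(o, Rational(1, 2)) (Function('M')(o) = Pow(Add(0, o), Rational(1, 2)) = Pow(o, Rational(1, 2)))
Add(Add(15975, Mul(-1, -13605)), Function('M')(h)) = Add(Add(15975, Mul(-1, -13605)), Pow(Rational(1, 71), Rational(1, 2))) = Add(Add(15975, 13605), Mul(Rational(1, 71), Pow(71, Rational(1, 2)))) = Add(29580, Mul(Rational(1, 71), Pow(71, Rational(1, 2))))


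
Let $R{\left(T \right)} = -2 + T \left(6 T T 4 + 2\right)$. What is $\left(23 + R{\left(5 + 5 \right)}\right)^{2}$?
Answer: $577969681$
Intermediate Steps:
$R{\left(T \right)} = -2 + T \left(2 + 24 T^{2}\right)$ ($R{\left(T \right)} = -2 + T \left(6 T^{2} \cdot 4 + 2\right) = -2 + T \left(6 \cdot 4 T^{2} + 2\right) = -2 + T \left(24 T^{2} + 2\right) = -2 + T \left(2 + 24 T^{2}\right)$)
$\left(23 + R{\left(5 + 5 \right)}\right)^{2} = \left(23 + \left(-2 + 2 \left(5 + 5\right) + 24 \left(5 + 5\right)^{3}\right)\right)^{2} = \left(23 + \left(-2 + 2 \cdot 10 + 24 \cdot 10^{3}\right)\right)^{2} = \left(23 + \left(-2 + 20 + 24 \cdot 1000\right)\right)^{2} = \left(23 + \left(-2 + 20 + 24000\right)\right)^{2} = \left(23 + 24018\right)^{2} = 24041^{2} = 577969681$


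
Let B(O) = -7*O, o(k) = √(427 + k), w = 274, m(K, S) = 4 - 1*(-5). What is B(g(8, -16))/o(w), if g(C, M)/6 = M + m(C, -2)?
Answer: 294*√701/701 ≈ 11.104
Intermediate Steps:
m(K, S) = 9 (m(K, S) = 4 + 5 = 9)
g(C, M) = 54 + 6*M (g(C, M) = 6*(M + 9) = 6*(9 + M) = 54 + 6*M)
B(g(8, -16))/o(w) = (-7*(54 + 6*(-16)))/(√(427 + 274)) = (-7*(54 - 96))/(√701) = (-7*(-42))*(√701/701) = 294*(√701/701) = 294*√701/701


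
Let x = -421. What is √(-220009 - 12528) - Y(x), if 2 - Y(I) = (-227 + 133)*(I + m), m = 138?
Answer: 26600 + I*√232537 ≈ 26600.0 + 482.22*I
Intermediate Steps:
Y(I) = 12974 + 94*I (Y(I) = 2 - (-227 + 133)*(I + 138) = 2 - (-94)*(138 + I) = 2 - (-12972 - 94*I) = 2 + (12972 + 94*I) = 12974 + 94*I)
√(-220009 - 12528) - Y(x) = √(-220009 - 12528) - (12974 + 94*(-421)) = √(-232537) - (12974 - 39574) = I*√232537 - 1*(-26600) = I*√232537 + 26600 = 26600 + I*√232537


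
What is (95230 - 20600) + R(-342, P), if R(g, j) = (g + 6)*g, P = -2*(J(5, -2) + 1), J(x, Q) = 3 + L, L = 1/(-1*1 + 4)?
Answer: 189542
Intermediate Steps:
L = 1/3 (L = 1/(-1 + 4) = 1/3 ≈ 0.33333)
J(x, Q) = 10/3 (J(x, Q) = 3 + 1/3 = 10/3)
P = -26/3 (P = -2*(10/3 + 1) = -2*13/3 = -26/3 ≈ -8.6667)
R(g, j) = g*(6 + g) (R(g, j) = (6 + g)*g = g*(6 + g))
(95230 - 20600) + R(-342, P) = (95230 - 20600) - 342*(6 - 342) = 74630 - 342*(-336) = 74630 + 114912 = 189542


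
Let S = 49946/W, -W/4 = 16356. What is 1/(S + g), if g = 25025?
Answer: 32712/818592827 ≈ 3.9961e-5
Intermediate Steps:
W = -65424 (W = -4*16356 = -65424)
S = -24973/32712 (S = 49946/(-65424) = 49946*(-1/65424) = -24973/32712 ≈ -0.76342)
1/(S + g) = 1/(-24973/32712 + 25025) = 1/(818592827/32712) = 32712/818592827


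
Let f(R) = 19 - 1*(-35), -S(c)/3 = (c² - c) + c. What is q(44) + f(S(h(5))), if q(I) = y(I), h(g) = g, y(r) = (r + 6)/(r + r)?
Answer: 2401/44 ≈ 54.568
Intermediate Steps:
y(r) = (6 + r)/(2*r) (y(r) = (6 + r)/((2*r)) = (6 + r)*(1/(2*r)) = (6 + r)/(2*r))
q(I) = (6 + I)/(2*I)
S(c) = -3*c² (S(c) = -3*((c² - c) + c) = -3*c²)
f(R) = 54 (f(R) = 19 + 35 = 54)
q(44) + f(S(h(5))) = (½)*(6 + 44)/44 + 54 = (½)*(1/44)*50 + 54 = 25/44 + 54 = 2401/44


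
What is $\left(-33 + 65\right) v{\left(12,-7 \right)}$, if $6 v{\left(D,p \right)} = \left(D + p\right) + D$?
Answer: $\frac{272}{3} \approx 90.667$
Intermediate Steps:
$v{\left(D,p \right)} = \frac{D}{3} + \frac{p}{6}$ ($v{\left(D,p \right)} = \frac{\left(D + p\right) + D}{6} = \frac{p + 2 D}{6} = \frac{D}{3} + \frac{p}{6}$)
$\left(-33 + 65\right) v{\left(12,-7 \right)} = \left(-33 + 65\right) \left(\frac{1}{3} \cdot 12 + \frac{1}{6} \left(-7\right)\right) = 32 \left(4 - \frac{7}{6}\right) = 32 \cdot \frac{17}{6} = \frac{272}{3}$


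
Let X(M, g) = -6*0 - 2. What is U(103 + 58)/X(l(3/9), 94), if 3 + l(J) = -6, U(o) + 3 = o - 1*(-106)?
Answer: -132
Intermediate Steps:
U(o) = 103 + o (U(o) = -3 + (o - 1*(-106)) = -3 + (o + 106) = -3 + (106 + o) = 103 + o)
l(J) = -9 (l(J) = -3 - 6 = -9)
X(M, g) = -2 (X(M, g) = 0 - 2 = -2)
U(103 + 58)/X(l(3/9), 94) = (103 + (103 + 58))/(-2) = (103 + 161)*(-½) = 264*(-½) = -132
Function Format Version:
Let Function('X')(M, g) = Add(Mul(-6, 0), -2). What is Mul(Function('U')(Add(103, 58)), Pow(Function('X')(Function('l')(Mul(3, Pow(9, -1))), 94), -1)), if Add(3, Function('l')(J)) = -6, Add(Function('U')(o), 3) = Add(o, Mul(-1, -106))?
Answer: -132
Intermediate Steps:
Function('U')(o) = Add(103, o) (Function('U')(o) = Add(-3, Add(o, Mul(-1, -106))) = Add(-3, Add(o, 106)) = Add(-3, Add(106, o)) = Add(103, o))
Function('l')(J) = -9 (Function('l')(J) = Add(-3, -6) = -9)
Function('X')(M, g) = -2 (Function('X')(M, g) = Add(0, -2) = -2)
Mul(Function('U')(Add(103, 58)), Pow(Function('X')(Function('l')(Mul(3, Pow(9, -1))), 94), -1)) = Mul(Add(103, Add(103, 58)), Pow(-2, -1)) = Mul(Add(103, 161), Rational(-1, 2)) = Mul(264, Rational(-1, 2)) = -132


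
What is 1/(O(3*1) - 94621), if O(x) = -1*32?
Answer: -1/94653 ≈ -1.0565e-5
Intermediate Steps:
O(x) = -32
1/(O(3*1) - 94621) = 1/(-32 - 94621) = 1/(-94653) = -1/94653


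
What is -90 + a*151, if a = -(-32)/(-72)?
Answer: -1414/9 ≈ -157.11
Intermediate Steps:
a = -4/9 (a = -(-32)*(-1)/72 = -1*4/9 = -4/9 ≈ -0.44444)
-90 + a*151 = -90 - 4/9*151 = -90 - 604/9 = -1414/9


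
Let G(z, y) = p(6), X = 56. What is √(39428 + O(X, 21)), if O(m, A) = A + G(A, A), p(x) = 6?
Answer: √39455 ≈ 198.63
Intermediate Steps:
G(z, y) = 6
O(m, A) = 6 + A (O(m, A) = A + 6 = 6 + A)
√(39428 + O(X, 21)) = √(39428 + (6 + 21)) = √(39428 + 27) = √39455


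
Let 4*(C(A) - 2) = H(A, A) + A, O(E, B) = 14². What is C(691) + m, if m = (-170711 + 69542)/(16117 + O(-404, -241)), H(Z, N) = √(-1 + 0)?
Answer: 10998111/65252 + I/4 ≈ 168.55 + 0.25*I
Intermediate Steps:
H(Z, N) = I (H(Z, N) = √(-1) = I)
O(E, B) = 196
C(A) = 2 + I/4 + A/4 (C(A) = 2 + (I + A)/4 = 2 + (I/4 + A/4) = 2 + I/4 + A/4)
m = -101169/16313 (m = (-170711 + 69542)/(16117 + 196) = -101169/16313 ≈ -6.2017)
C(691) + m = (2 + I/4 + (¼)*691) - 101169/16313 = (2 + I/4 + 691/4) - 101169/16313 = (699/4 + I/4) - 101169/16313 = 10998111/65252 + I/4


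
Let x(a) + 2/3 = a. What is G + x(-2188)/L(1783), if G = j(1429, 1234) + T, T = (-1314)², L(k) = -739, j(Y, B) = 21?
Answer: 3827916455/2217 ≈ 1.7266e+6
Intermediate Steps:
x(a) = -⅔ + a
T = 1726596
G = 1726617 (G = 21 + 1726596 = 1726617)
G + x(-2188)/L(1783) = 1726617 + (-⅔ - 2188)/(-739) = 1726617 - 6566/3*(-1/739) = 1726617 + 6566/2217 = 3827916455/2217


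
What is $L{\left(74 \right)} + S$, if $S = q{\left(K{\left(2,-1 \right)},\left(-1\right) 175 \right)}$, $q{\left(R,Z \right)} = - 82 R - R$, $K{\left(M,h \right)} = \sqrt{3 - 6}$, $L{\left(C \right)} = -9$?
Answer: $-9 - 83 i \sqrt{3} \approx -9.0 - 143.76 i$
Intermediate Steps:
$K{\left(M,h \right)} = i \sqrt{3}$ ($K{\left(M,h \right)} = \sqrt{-3} = i \sqrt{3}$)
$q{\left(R,Z \right)} = - 83 R$
$S = - 83 i \sqrt{3} \approx - 143.76 i$
$L{\left(74 \right)} + S = -9 - 83 i \sqrt{3}$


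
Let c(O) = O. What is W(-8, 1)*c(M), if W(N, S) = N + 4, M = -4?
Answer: 16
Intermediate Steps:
W(N, S) = 4 + N
W(-8, 1)*c(M) = (4 - 8)*(-4) = -4*(-4) = 16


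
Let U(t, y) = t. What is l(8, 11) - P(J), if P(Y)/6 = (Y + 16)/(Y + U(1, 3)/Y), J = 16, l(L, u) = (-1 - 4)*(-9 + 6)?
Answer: 783/257 ≈ 3.0467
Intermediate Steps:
l(L, u) = 15 (l(L, u) = -5*(-3) = 15)
P(Y) = 6*(16 + Y)/(Y + 1/Y) (P(Y) = 6*((Y + 16)/(Y + 1/Y)) = 6*((16 + Y)/(Y + 1/Y)) = 6*(16 + Y)/(Y + 1/Y))
l(8, 11) - P(J) = 15 - 6*16*(16 + 16)/(1 + 16²) = 15 - 6*16*32/(1 + 256) = 15 - 6*16*32/257 = 15 - 1*3072/257 = 15 - 3072/257 = 783/257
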